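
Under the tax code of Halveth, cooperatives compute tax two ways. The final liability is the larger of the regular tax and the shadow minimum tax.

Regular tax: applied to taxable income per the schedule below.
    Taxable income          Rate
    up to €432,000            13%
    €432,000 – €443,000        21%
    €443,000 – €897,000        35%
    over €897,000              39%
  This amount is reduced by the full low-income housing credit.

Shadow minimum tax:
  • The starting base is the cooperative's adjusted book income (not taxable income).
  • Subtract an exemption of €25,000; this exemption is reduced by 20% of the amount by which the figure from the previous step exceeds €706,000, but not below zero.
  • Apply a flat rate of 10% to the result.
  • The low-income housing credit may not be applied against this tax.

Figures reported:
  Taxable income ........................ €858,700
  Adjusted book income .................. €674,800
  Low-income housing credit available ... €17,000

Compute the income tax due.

Shadow minimum tax:
  Base (adjusted book income): €674,800
  Exemption: €674,800 ≤ €706,000, so full €25,000 applies
  Base: €674,800 − €25,000 = €649,800
  €649,800 × 10% = €64,980

Regular tax:
  €432,000 × 13% = €56,160
  €11,000 × 21% = €2,310
  €415,700 × 35% = €145,495
  → €203,965
  Less low-income housing credit €17,000 → €186,965

€186,965 > €64,980, so the regular tax governs.

€186,965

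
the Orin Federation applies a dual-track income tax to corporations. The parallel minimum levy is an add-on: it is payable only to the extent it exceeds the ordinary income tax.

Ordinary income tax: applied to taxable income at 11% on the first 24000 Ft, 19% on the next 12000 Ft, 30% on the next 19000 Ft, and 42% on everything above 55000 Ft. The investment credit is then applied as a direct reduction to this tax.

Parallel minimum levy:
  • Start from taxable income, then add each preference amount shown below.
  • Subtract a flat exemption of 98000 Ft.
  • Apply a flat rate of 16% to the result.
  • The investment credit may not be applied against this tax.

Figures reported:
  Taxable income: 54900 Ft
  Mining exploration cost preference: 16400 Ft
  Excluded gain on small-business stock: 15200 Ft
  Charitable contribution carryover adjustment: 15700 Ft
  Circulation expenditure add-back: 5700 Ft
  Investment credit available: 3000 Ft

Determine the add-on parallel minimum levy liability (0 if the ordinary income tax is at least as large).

0 Ft

Ordinary income tax:
  24000 Ft × 11% = 2640 Ft
  12000 Ft × 19% = 2280 Ft
  18900 Ft × 30% = 5670 Ft
  → 10590 Ft
  Less investment credit 3000 Ft → 7590 Ft

Parallel minimum levy:
  Adjusted income: 54900 Ft + 16400 Ft + 15200 Ft + 15700 Ft + 5700 Ft = 107900 Ft
  Less exemption 98000 Ft → base 9900 Ft
  9900 Ft × 16% = 1584 Ft

1584 Ft ≤ 7590 Ft, so no add-on is due.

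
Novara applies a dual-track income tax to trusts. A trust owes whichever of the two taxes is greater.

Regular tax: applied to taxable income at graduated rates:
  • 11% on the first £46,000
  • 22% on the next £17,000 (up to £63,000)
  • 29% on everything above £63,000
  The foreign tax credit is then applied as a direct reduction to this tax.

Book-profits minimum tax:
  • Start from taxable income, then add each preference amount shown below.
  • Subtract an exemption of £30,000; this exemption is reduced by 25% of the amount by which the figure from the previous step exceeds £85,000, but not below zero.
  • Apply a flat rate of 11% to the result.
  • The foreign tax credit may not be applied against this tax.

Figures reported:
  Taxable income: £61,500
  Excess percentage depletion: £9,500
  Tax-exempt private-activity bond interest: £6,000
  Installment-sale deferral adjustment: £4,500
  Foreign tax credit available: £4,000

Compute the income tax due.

Book-profits minimum tax:
  Adjusted income: £61,500 + £9,500 + £6,000 + £4,500 = £81,500
  Exemption: £81,500 ≤ £85,000, so full £30,000 applies
  Base: £81,500 − £30,000 = £51,500
  £51,500 × 11% = £5,665

Regular tax:
  £46,000 × 11% = £5,060
  £15,500 × 22% = £3,410
  → £8,470
  Less foreign tax credit £4,000 → £4,470

£5,665 > £4,470, so the book-profits minimum tax is the binding amount.

£5,665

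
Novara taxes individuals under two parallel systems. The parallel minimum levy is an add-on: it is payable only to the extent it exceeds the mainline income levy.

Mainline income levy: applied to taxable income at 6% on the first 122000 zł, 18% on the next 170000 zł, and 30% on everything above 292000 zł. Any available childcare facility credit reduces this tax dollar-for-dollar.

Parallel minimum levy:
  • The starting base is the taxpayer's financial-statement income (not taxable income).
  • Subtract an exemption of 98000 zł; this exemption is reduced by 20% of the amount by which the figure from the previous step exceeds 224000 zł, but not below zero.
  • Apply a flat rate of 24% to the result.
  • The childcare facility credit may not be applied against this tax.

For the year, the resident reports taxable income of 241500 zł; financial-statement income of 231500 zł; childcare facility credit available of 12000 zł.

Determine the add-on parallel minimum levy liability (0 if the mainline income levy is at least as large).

Parallel minimum levy:
  Base (financial-statement income): 231500 zł
  Exemption: 98000 zł − 20% × (231500 zł − 224000 zł) = 98000 zł − 1500 zł = 96500 zł
  Base: 231500 zł − 96500 zł = 135000 zł
  135000 zł × 24% = 32400 zł

Mainline income levy:
  122000 zł × 6% = 7320 zł
  119500 zł × 18% = 21510 zł
  → 28830 zł
  Less childcare facility credit 12000 zł → 16830 zł

Excess of parallel minimum levy over mainline income levy: 32400 zł − 16830 zł = 15570 zł.

15570 zł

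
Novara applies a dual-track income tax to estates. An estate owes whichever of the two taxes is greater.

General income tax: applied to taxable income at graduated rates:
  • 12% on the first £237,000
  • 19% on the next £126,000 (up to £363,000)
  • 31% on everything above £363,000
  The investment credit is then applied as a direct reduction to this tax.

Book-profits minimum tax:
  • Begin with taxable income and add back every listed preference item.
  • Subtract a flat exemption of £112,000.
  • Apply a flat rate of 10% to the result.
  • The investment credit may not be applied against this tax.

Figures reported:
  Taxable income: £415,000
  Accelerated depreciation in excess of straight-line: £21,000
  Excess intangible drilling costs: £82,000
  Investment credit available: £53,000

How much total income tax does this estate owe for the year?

Book-profits minimum tax:
  Adjusted income: £415,000 + £21,000 + £82,000 = £518,000
  Less exemption £112,000 → base £406,000
  £406,000 × 10% = £40,600

General income tax:
  £237,000 × 12% = £28,440
  £126,000 × 19% = £23,940
  £52,000 × 31% = £16,120
  → £68,500
  Less investment credit £53,000 → £15,500

£40,600 > £15,500, so the book-profits minimum tax is the binding amount.

£40,600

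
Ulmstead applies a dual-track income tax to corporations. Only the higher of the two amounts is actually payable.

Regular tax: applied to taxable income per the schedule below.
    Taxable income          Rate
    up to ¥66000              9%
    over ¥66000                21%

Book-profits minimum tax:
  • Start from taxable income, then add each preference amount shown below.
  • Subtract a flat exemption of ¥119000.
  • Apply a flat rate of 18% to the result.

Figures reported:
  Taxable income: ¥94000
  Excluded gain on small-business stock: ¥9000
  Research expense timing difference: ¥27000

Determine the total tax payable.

Book-profits minimum tax:
  Adjusted income: ¥94000 + ¥9000 + ¥27000 = ¥130000
  Less exemption ¥119000 → base ¥11000
  ¥11000 × 18% = ¥1980

Regular tax:
  ¥66000 × 9% = ¥5940
  ¥28000 × 21% = ¥5880
  → ¥11820

¥11820 > ¥1980, so the regular tax governs.

¥11820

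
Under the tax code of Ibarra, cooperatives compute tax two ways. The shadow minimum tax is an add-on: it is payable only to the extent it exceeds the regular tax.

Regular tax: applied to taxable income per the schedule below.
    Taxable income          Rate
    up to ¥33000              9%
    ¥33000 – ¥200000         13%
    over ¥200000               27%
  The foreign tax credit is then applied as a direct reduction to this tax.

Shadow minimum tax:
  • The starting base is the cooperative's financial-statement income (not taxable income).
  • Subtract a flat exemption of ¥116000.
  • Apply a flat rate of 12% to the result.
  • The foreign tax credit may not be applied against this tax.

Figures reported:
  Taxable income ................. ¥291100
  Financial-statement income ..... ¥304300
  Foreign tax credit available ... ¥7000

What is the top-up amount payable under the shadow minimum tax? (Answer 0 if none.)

Shadow minimum tax:
  Base (financial-statement income): ¥304300
  Less exemption ¥116000 → base ¥188300
  ¥188300 × 12% = ¥22596

Regular tax:
  ¥33000 × 9% = ¥2970
  ¥167000 × 13% = ¥21710
  ¥91100 × 27% = ¥24597
  → ¥49277
  Less foreign tax credit ¥7000 → ¥42277

¥22596 ≤ ¥42277, so no add-on is due.

¥0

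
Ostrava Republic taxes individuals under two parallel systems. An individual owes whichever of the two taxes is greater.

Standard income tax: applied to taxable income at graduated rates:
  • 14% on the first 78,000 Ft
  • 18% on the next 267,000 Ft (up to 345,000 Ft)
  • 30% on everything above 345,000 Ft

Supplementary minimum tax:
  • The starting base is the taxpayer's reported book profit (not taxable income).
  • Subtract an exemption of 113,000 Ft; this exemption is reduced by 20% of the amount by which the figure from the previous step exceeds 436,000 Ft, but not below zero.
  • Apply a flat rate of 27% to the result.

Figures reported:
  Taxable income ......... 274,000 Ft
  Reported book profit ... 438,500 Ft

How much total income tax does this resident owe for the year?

Supplementary minimum tax:
  Base (reported book profit): 438,500 Ft
  Exemption: 113,000 Ft − 20% × (438,500 Ft − 436,000 Ft) = 113,000 Ft − 500 Ft = 112,500 Ft
  Base: 438,500 Ft − 112,500 Ft = 326,000 Ft
  326,000 Ft × 27% = 88,020 Ft

Standard income tax:
  78,000 Ft × 14% = 10,920 Ft
  196,000 Ft × 18% = 35,280 Ft
  → 46,200 Ft

88,020 Ft > 46,200 Ft, so the supplementary minimum tax is the binding amount.

88,020 Ft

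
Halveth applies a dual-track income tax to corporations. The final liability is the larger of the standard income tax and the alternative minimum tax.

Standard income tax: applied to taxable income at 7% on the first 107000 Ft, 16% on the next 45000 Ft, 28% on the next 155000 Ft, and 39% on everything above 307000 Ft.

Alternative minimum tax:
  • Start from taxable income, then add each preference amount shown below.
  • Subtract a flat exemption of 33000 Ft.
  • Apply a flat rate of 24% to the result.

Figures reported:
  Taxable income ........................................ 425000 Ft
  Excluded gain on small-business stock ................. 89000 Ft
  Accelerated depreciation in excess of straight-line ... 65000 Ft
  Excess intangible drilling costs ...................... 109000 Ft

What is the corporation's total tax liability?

Standard income tax:
  107000 Ft × 7% = 7490 Ft
  45000 Ft × 16% = 7200 Ft
  155000 Ft × 28% = 43400 Ft
  118000 Ft × 39% = 46020 Ft
  → 104110 Ft

Alternative minimum tax:
  Adjusted income: 425000 Ft + 89000 Ft + 65000 Ft + 109000 Ft = 688000 Ft
  Less exemption 33000 Ft → base 655000 Ft
  655000 Ft × 24% = 157200 Ft

157200 Ft > 104110 Ft, so the alternative minimum tax is the binding amount.

157200 Ft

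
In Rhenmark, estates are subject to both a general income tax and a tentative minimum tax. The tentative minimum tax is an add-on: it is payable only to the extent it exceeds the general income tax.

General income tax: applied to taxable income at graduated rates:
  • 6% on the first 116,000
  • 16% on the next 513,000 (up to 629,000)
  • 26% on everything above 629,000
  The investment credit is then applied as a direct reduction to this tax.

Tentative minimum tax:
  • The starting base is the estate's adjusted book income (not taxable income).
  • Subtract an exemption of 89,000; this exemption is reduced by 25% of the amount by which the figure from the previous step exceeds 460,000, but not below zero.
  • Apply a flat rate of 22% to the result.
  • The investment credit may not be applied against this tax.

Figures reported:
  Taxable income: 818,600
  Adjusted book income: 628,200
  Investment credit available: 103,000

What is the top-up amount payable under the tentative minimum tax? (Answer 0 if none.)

Tentative minimum tax:
  Base (adjusted book income): 628,200
  Exemption: 89,000 − 25% × (628,200 − 460,000) = 89,000 − 42,050 = 46,950
  Base: 628,200 − 46,950 = 581,250
  581,250 × 22% = 127,875

General income tax:
  116,000 × 6% = 6,960
  513,000 × 16% = 82,080
  189,600 × 26% = 49,296
  → 138,336
  Less investment credit 103,000 → 35,336

Excess of tentative minimum tax over general income tax: 127,875 − 35,336 = 92,539.

92,539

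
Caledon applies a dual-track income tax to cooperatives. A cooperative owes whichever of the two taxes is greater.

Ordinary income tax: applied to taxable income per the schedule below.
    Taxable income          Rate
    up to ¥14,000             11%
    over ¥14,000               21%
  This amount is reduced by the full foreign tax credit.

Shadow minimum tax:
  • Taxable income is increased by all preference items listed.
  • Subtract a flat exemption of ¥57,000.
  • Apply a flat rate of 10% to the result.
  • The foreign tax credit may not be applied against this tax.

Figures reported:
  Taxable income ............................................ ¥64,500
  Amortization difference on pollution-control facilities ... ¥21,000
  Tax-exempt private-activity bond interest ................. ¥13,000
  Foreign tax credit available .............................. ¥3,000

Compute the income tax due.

¥9,145

Ordinary income tax:
  ¥14,000 × 11% = ¥1,540
  ¥50,500 × 21% = ¥10,605
  → ¥12,145
  Less foreign tax credit ¥3,000 → ¥9,145

Shadow minimum tax:
  Adjusted income: ¥64,500 + ¥21,000 + ¥13,000 = ¥98,500
  Less exemption ¥57,000 → base ¥41,500
  ¥41,500 × 10% = ¥4,150

¥9,145 > ¥4,150, so the ordinary income tax governs.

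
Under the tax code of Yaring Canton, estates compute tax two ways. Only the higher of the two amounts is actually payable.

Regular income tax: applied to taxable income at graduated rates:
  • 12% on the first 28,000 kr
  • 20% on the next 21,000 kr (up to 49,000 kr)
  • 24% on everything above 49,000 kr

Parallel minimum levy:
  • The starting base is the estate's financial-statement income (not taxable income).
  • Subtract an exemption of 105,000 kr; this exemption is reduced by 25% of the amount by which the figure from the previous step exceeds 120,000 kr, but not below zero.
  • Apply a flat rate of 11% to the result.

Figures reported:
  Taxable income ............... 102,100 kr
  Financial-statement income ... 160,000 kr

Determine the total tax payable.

Parallel minimum levy:
  Base (financial-statement income): 160,000 kr
  Exemption: 105,000 kr − 25% × (160,000 kr − 120,000 kr) = 105,000 kr − 10,000 kr = 95,000 kr
  Base: 160,000 kr − 95,000 kr = 65,000 kr
  65,000 kr × 11% = 7,150 kr

Regular income tax:
  28,000 kr × 12% = 3,360 kr
  21,000 kr × 20% = 4,200 kr
  53,100 kr × 24% = 12,744 kr
  → 20,304 kr

20,304 kr > 7,150 kr, so the regular income tax governs.

20,304 kr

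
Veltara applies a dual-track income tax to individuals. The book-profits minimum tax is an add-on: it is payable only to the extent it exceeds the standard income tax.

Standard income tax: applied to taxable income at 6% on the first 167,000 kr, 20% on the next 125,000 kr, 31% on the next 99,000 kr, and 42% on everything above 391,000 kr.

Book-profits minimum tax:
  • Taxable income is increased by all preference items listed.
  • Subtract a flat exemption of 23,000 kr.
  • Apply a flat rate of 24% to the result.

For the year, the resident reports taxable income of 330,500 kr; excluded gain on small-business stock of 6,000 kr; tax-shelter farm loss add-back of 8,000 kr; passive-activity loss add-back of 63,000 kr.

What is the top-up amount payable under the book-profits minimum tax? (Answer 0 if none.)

45,325 kr

Standard income tax:
  167,000 kr × 6% = 10,020 kr
  125,000 kr × 20% = 25,000 kr
  38,500 kr × 31% = 11,935 kr
  → 46,955 kr

Book-profits minimum tax:
  Adjusted income: 330,500 kr + 6,000 kr + 8,000 kr + 63,000 kr = 407,500 kr
  Less exemption 23,000 kr → base 384,500 kr
  384,500 kr × 24% = 92,280 kr

Excess of book-profits minimum tax over standard income tax: 92,280 kr − 46,955 kr = 45,325 kr.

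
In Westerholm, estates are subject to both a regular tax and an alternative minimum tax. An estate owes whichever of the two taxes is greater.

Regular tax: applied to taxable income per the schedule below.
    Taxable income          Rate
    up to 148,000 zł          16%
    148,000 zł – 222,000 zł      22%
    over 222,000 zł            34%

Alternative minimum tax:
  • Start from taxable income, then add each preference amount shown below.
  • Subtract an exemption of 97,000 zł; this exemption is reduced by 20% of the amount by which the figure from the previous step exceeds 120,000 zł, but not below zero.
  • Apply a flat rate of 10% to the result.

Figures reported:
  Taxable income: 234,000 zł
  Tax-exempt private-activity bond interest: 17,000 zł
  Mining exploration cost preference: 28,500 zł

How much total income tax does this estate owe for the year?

Alternative minimum tax:
  Adjusted income: 234,000 zł + 17,000 zł + 28,500 zł = 279,500 zł
  Exemption: 97,000 zł − 20% × (279,500 zł − 120,000 zł) = 97,000 zł − 31,900 zł = 65,100 zł
  Base: 279,500 zł − 65,100 zł = 214,400 zł
  214,400 zł × 10% = 21,440 zł

Regular tax:
  148,000 zł × 16% = 23,680 zł
  74,000 zł × 22% = 16,280 zł
  12,000 zł × 34% = 4,080 zł
  → 44,040 zł

44,040 zł > 21,440 zł, so the regular tax governs.

44,040 zł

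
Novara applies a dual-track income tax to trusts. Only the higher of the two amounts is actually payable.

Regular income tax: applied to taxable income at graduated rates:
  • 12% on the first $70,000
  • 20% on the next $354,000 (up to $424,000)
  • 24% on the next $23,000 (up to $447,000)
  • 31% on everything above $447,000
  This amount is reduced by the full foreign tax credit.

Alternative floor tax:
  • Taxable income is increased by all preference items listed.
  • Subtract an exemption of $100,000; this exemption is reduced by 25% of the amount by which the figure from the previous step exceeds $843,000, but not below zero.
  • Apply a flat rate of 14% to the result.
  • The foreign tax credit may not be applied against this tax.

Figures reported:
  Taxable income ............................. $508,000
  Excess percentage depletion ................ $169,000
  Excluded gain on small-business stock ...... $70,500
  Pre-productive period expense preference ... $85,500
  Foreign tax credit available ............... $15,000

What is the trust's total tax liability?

$102,620

Regular income tax:
  $70,000 × 12% = $8,400
  $354,000 × 20% = $70,800
  $23,000 × 24% = $5,520
  $61,000 × 31% = $18,910
  → $103,630
  Less foreign tax credit $15,000 → $88,630

Alternative floor tax:
  Adjusted income: $508,000 + $169,000 + $70,500 + $85,500 = $833,000
  Exemption: $833,000 ≤ $843,000, so full $100,000 applies
  Base: $833,000 − $100,000 = $733,000
  $733,000 × 14% = $102,620

$102,620 > $88,630, so the alternative floor tax is the binding amount.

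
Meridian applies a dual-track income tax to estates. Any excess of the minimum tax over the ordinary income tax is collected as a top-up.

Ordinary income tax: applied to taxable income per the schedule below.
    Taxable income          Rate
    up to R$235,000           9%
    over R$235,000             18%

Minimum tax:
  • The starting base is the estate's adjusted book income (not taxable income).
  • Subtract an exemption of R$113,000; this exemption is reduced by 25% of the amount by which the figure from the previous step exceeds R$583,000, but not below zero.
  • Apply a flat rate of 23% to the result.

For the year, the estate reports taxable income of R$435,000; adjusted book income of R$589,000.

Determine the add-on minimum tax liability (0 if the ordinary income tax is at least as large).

Ordinary income tax:
  R$235,000 × 9% = R$21,150
  R$200,000 × 18% = R$36,000
  → R$57,150

Minimum tax:
  Base (adjusted book income): R$589,000
  Exemption: R$113,000 − 25% × (R$589,000 − R$583,000) = R$113,000 − R$1,500 = R$111,500
  Base: R$589,000 − R$111,500 = R$477,500
  R$477,500 × 23% = R$109,825

Excess of minimum tax over ordinary income tax: R$109,825 − R$57,150 = R$52,675.

R$52,675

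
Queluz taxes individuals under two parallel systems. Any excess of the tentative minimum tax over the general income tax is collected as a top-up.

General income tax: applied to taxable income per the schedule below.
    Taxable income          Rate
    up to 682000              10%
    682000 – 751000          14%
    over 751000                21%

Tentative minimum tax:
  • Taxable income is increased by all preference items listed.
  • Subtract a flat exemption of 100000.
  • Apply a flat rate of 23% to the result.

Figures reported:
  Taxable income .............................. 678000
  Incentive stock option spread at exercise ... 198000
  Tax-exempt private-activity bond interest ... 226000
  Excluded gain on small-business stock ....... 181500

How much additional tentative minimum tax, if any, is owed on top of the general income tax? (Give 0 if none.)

204405

Tentative minimum tax:
  Adjusted income: 678000 + 198000 + 226000 + 181500 = 1283500
  Less exemption 100000 → base 1183500
  1183500 × 23% = 272205

General income tax:
  678000 × 10% = 67800

Excess of tentative minimum tax over general income tax: 272205 − 67800 = 204405.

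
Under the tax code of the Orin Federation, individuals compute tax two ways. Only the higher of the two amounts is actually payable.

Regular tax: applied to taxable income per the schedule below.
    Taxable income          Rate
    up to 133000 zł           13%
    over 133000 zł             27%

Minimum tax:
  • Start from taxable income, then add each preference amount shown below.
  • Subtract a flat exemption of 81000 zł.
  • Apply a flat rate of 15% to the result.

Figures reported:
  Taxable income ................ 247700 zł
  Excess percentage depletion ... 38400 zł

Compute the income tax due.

Minimum tax:
  Adjusted income: 247700 zł + 38400 zł = 286100 zł
  Less exemption 81000 zł → base 205100 zł
  205100 zł × 15% = 30765 zł

Regular tax:
  133000 zł × 13% = 17290 zł
  114700 zł × 27% = 30969 zł
  → 48259 zł

48259 zł > 30765 zł, so the regular tax governs.

48259 zł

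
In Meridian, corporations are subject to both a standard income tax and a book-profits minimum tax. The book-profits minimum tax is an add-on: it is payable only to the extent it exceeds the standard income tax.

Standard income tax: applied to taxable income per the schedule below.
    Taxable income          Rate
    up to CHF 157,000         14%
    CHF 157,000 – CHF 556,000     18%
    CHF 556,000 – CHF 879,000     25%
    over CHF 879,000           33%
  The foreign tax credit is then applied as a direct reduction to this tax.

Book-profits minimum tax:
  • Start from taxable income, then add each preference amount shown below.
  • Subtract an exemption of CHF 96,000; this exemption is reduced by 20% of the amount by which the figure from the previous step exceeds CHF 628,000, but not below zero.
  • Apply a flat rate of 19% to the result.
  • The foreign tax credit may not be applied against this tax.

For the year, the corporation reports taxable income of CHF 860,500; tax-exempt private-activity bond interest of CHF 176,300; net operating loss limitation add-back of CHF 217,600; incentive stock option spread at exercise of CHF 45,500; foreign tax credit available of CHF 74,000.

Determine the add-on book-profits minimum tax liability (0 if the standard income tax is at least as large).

Book-profits minimum tax:
  Adjusted income: CHF 860,500 + CHF 176,300 + CHF 217,600 + CHF 45,500 = CHF 1,299,900
  Exemption: 20% × (CHF 1,299,900 − CHF 628,000) = CHF 134,380 ≥ CHF 96,000, so the exemption is fully phased out
  Base: CHF 1,299,900 − CHF 0 = CHF 1,299,900
  CHF 1,299,900 × 19% = CHF 246,981

Standard income tax:
  CHF 157,000 × 14% = CHF 21,980
  CHF 399,000 × 18% = CHF 71,820
  CHF 304,500 × 25% = CHF 76,125
  → CHF 169,925
  Less foreign tax credit CHF 74,000 → CHF 95,925

Excess of book-profits minimum tax over standard income tax: CHF 246,981 − CHF 95,925 = CHF 151,056.

CHF 151,056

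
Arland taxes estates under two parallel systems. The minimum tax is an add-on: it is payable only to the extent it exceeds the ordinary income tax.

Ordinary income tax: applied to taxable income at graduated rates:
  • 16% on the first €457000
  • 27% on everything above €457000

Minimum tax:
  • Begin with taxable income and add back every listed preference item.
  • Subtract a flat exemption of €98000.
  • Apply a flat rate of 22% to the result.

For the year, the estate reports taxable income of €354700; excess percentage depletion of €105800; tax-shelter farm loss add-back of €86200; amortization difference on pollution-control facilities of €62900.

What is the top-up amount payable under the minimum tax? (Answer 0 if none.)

Ordinary income tax:
  €354700 × 16% = €56752

Minimum tax:
  Adjusted income: €354700 + €105800 + €86200 + €62900 = €609600
  Less exemption €98000 → base €511600
  €511600 × 22% = €112552

Excess of minimum tax over ordinary income tax: €112552 − €56752 = €55800.

€55800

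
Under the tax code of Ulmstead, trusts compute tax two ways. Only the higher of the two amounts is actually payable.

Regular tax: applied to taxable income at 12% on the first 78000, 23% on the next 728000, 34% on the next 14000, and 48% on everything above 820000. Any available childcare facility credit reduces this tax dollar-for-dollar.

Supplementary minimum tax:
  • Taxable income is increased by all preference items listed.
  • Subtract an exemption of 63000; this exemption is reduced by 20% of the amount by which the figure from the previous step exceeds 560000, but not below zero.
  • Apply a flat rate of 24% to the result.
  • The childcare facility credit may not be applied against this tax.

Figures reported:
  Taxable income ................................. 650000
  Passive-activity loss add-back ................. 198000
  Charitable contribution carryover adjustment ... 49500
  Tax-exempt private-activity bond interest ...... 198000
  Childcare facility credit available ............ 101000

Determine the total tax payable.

262920

Regular tax:
  78000 × 12% = 9360
  572000 × 23% = 131560
  → 140920
  Less childcare facility credit 101000 → 39920

Supplementary minimum tax:
  Adjusted income: 650000 + 198000 + 49500 + 198000 = 1095500
  Exemption: 20% × (1095500 − 560000) = 107100 ≥ 63000, so the exemption is fully phased out
  Base: 1095500 − 0 = 1095500
  1095500 × 24% = 262920

262920 > 39920, so the supplementary minimum tax is the binding amount.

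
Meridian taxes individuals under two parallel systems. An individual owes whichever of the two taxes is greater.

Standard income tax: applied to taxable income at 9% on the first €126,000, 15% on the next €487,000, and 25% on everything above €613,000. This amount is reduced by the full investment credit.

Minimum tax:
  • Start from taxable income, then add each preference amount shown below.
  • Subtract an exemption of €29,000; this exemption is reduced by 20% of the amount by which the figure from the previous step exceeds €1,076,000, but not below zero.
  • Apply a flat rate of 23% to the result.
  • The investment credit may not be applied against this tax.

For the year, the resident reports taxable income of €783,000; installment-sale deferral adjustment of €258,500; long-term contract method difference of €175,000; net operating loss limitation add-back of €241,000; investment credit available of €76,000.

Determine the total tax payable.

€335,225

Standard income tax:
  €126,000 × 9% = €11,340
  €487,000 × 15% = €73,050
  €170,000 × 25% = €42,500
  → €126,890
  Less investment credit €76,000 → €50,890

Minimum tax:
  Adjusted income: €783,000 + €258,500 + €175,000 + €241,000 = €1,457,500
  Exemption: 20% × (€1,457,500 − €1,076,000) = €76,300 ≥ €29,000, so the exemption is fully phased out
  Base: €1,457,500 − €0 = €1,457,500
  €1,457,500 × 23% = €335,225

€335,225 > €50,890, so the minimum tax is the binding amount.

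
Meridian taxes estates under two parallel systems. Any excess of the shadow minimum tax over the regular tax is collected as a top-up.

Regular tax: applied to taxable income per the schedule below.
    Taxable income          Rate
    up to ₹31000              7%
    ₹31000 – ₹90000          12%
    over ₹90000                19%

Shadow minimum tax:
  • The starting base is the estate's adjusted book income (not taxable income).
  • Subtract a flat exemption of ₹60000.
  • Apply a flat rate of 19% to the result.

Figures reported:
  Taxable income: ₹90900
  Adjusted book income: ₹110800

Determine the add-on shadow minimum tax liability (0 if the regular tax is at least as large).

Regular tax:
  ₹31000 × 7% = ₹2170
  ₹59000 × 12% = ₹7080
  ₹900 × 19% = ₹171
  → ₹9421

Shadow minimum tax:
  Base (adjusted book income): ₹110800
  Less exemption ₹60000 → base ₹50800
  ₹50800 × 19% = ₹9652

Excess of shadow minimum tax over regular tax: ₹9652 − ₹9421 = ₹231.

₹231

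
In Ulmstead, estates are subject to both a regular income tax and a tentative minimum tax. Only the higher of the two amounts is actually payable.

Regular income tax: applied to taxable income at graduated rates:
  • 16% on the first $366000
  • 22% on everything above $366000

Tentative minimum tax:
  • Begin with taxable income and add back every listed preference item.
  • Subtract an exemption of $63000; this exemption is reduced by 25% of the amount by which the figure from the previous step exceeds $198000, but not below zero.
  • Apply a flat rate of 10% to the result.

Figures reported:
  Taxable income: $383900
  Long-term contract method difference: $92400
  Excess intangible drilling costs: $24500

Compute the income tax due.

Tentative minimum tax:
  Adjusted income: $383900 + $92400 + $24500 = $500800
  Exemption: 25% × ($500800 − $198000) = $75700 ≥ $63000, so the exemption is fully phased out
  Base: $500800 − $0 = $500800
  $500800 × 10% = $50080

Regular income tax:
  $366000 × 16% = $58560
  $17900 × 22% = $3938
  → $62498

$62498 > $50080, so the regular income tax governs.

$62498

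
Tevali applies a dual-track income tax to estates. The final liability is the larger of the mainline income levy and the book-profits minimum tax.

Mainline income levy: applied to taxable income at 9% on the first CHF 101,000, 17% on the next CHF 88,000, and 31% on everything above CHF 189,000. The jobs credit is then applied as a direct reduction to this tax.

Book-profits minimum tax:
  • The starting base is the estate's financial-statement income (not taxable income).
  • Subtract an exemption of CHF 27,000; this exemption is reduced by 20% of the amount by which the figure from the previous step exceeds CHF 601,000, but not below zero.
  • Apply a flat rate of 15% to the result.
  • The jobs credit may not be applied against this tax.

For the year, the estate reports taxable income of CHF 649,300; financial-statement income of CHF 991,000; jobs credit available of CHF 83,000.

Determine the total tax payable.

CHF 148,650

Mainline income levy:
  CHF 101,000 × 9% = CHF 9,090
  CHF 88,000 × 17% = CHF 14,960
  CHF 460,300 × 31% = CHF 142,693
  → CHF 166,743
  Less jobs credit CHF 83,000 → CHF 83,743

Book-profits minimum tax:
  Base (financial-statement income): CHF 991,000
  Exemption: 20% × (CHF 991,000 − CHF 601,000) = CHF 78,000 ≥ CHF 27,000, so the exemption is fully phased out
  Base: CHF 991,000 − CHF 0 = CHF 991,000
  CHF 991,000 × 15% = CHF 148,650

CHF 148,650 > CHF 83,743, so the book-profits minimum tax is the binding amount.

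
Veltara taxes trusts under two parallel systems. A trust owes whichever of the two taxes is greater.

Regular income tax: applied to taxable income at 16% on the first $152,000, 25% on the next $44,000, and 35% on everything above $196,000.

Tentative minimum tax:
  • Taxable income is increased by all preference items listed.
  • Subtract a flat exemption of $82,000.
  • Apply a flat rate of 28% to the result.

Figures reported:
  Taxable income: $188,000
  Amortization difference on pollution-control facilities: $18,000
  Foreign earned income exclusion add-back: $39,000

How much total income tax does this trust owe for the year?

$45,640

Regular income tax:
  $152,000 × 16% = $24,320
  $36,000 × 25% = $9,000
  → $33,320

Tentative minimum tax:
  Adjusted income: $188,000 + $18,000 + $39,000 = $245,000
  Less exemption $82,000 → base $163,000
  $163,000 × 28% = $45,640

$45,640 > $33,320, so the tentative minimum tax is the binding amount.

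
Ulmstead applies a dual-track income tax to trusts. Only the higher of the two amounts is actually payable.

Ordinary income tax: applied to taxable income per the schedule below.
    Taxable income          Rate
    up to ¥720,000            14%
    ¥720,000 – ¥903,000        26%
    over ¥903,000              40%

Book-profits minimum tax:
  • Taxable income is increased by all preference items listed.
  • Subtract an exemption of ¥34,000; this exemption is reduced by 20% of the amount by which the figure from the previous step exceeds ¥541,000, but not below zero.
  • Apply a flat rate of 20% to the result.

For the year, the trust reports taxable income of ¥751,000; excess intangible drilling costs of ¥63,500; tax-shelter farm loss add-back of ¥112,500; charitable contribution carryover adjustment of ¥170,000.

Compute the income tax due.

¥219,400

Book-profits minimum tax:
  Adjusted income: ¥751,000 + ¥63,500 + ¥112,500 + ¥170,000 = ¥1,097,000
  Exemption: 20% × (¥1,097,000 − ¥541,000) = ¥111,200 ≥ ¥34,000, so the exemption is fully phased out
  Base: ¥1,097,000 − ¥0 = ¥1,097,000
  ¥1,097,000 × 20% = ¥219,400

Ordinary income tax:
  ¥720,000 × 14% = ¥100,800
  ¥31,000 × 26% = ¥8,060
  → ¥108,860

¥219,400 > ¥108,860, so the book-profits minimum tax is the binding amount.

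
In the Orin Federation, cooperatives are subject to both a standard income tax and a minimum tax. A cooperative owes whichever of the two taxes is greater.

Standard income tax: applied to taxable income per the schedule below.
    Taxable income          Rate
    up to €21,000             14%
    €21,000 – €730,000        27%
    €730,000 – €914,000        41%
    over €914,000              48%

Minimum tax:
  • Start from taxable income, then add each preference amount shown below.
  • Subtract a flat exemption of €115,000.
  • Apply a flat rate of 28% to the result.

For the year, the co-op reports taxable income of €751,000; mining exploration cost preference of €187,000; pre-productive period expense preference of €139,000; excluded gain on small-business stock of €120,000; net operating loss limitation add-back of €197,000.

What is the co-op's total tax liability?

Standard income tax:
  €21,000 × 14% = €2,940
  €709,000 × 27% = €191,430
  €21,000 × 41% = €8,610
  → €202,980

Minimum tax:
  Adjusted income: €751,000 + €187,000 + €139,000 + €120,000 + €197,000 = €1,394,000
  Less exemption €115,000 → base €1,279,000
  €1,279,000 × 28% = €358,120

€358,120 > €202,980, so the minimum tax is the binding amount.

€358,120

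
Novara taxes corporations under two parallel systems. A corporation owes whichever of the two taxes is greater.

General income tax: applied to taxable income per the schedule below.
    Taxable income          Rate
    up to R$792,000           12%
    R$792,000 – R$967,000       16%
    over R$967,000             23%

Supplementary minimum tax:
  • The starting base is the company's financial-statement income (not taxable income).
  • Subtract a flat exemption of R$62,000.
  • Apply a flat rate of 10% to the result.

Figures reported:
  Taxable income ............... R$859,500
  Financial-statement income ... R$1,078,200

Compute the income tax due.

R$105,840

Supplementary minimum tax:
  Base (financial-statement income): R$1,078,200
  Less exemption R$62,000 → base R$1,016,200
  R$1,016,200 × 10% = R$101,620

General income tax:
  R$792,000 × 12% = R$95,040
  R$67,500 × 16% = R$10,800
  → R$105,840

R$105,840 > R$101,620, so the general income tax governs.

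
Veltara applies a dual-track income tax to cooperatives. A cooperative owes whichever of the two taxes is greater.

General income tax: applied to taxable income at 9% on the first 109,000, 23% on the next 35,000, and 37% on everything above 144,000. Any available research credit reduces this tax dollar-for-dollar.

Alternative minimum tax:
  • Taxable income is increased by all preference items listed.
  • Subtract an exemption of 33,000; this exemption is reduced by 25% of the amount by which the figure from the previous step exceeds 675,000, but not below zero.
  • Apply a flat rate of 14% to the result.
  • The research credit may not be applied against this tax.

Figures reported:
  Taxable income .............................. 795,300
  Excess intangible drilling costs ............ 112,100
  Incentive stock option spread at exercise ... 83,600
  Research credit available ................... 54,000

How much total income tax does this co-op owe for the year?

General income tax:
  109,000 × 9% = 9,810
  35,000 × 23% = 8,050
  651,300 × 37% = 240,981
  → 258,841
  Less research credit 54,000 → 204,841

Alternative minimum tax:
  Adjusted income: 795,300 + 112,100 + 83,600 = 991,000
  Exemption: 25% × (991,000 − 675,000) = 79,000 ≥ 33,000, so the exemption is fully phased out
  Base: 991,000 − 0 = 991,000
  991,000 × 14% = 138,740

204,841 > 138,740, so the general income tax governs.

204,841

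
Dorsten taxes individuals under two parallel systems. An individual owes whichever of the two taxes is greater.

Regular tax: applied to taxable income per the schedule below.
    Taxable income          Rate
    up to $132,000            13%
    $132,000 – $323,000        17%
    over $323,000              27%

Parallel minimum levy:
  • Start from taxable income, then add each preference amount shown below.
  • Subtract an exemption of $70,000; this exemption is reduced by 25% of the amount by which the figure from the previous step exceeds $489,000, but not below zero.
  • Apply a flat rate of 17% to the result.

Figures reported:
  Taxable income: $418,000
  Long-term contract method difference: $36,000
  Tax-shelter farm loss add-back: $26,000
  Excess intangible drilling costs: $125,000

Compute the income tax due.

$95,880

Regular tax:
  $132,000 × 13% = $17,160
  $191,000 × 17% = $32,470
  $95,000 × 27% = $25,650
  → $75,280

Parallel minimum levy:
  Adjusted income: $418,000 + $36,000 + $26,000 + $125,000 = $605,000
  Exemption: $70,000 − 25% × ($605,000 − $489,000) = $70,000 − $29,000 = $41,000
  Base: $605,000 − $41,000 = $564,000
  $564,000 × 17% = $95,880

$95,880 > $75,280, so the parallel minimum levy is the binding amount.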